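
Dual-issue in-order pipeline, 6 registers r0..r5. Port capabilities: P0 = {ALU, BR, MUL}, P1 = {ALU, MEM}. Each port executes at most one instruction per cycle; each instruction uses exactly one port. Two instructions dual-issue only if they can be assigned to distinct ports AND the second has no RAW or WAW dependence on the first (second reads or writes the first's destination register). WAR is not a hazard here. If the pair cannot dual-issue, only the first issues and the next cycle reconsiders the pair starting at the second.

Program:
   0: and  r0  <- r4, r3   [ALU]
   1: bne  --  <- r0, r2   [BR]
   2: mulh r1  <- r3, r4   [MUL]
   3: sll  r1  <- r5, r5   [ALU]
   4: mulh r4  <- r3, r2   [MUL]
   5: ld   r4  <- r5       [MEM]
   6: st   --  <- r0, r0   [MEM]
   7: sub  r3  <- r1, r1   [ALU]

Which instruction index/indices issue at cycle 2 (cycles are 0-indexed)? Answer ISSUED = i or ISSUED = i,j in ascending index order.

t=0 i0:and.ALU ; RAW r0
t=1 i1:bne.BR ; no-port BR/MUL
t=2 i2:mulh.MUL ; WAW r1
t=3 i3/i4:sll.ALU mulh.MUL ; pair
t=4 i5:ld.MEM ; no-port MEM/MEM
t=5 i6/i7:st.MEM sub.ALU ; pair

ISSUED = 2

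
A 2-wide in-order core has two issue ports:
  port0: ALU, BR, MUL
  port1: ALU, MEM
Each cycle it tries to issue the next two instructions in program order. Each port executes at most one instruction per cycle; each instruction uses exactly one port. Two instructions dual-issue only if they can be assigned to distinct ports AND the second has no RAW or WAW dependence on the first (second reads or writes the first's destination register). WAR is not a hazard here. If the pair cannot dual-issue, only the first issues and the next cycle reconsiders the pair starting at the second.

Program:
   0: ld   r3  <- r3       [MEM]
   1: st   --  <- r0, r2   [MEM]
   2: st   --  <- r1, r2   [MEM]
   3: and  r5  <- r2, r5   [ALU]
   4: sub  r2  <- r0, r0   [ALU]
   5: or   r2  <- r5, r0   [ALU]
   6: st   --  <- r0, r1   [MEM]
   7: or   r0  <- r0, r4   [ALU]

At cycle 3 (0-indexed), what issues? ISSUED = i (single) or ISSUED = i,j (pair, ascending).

ISSUED = 4

c0: i0 ld  no-port MEM/MEM
c1: i1 st  no-port MEM/MEM
c2: i2+i3 st and  dual
c3: i4 sub  WAW r2
c4: i5+i6 or st  dual
c5: i7 or  tail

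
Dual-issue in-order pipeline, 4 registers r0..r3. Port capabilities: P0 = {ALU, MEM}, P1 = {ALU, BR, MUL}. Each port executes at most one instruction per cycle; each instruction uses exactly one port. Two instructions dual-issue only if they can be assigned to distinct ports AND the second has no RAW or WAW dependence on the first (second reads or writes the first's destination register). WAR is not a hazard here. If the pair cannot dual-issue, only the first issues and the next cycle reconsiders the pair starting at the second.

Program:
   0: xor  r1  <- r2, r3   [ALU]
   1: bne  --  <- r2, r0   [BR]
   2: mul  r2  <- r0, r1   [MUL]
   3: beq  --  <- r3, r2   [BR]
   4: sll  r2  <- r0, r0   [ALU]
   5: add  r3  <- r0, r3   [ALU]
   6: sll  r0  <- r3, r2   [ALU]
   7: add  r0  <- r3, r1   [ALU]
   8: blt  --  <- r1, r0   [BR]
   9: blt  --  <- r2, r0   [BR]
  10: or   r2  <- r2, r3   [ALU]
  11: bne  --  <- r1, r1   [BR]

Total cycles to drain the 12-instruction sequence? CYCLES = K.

[0] i0/i1  xor.ALU/bne.BR  -- dual
[1] i2  mul.MUL  -- no-port MUL/BR
[2] i3/i4  beq.BR/sll.ALU  -- dual
[3] i5  add.ALU  -- RAW r3
[4] i6  sll.ALU  -- WAW r0
[5] i7  add.ALU  -- RAW r0
[6] i8  blt.BR  -- no-port BR/BR
[7] i9/i10  blt.BR/or.ALU  -- dual
[8] i11  bne.BR  -- tail

CYCLES = 9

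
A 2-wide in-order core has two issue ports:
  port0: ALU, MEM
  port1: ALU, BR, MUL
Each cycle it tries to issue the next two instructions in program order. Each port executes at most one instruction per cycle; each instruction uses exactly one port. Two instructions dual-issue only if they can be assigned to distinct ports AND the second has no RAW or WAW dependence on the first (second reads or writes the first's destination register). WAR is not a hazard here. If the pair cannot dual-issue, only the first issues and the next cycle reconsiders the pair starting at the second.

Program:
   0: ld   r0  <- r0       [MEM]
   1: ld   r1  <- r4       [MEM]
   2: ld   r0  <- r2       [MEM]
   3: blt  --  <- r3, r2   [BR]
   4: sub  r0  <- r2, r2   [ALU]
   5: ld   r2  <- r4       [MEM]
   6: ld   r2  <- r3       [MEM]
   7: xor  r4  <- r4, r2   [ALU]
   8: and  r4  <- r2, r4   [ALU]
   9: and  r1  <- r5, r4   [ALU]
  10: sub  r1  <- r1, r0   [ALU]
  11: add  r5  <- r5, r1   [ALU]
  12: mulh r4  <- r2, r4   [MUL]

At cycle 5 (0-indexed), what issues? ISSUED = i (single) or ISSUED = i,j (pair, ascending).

0. ld @i0  | no-port MEM/MEM
1. ld @i1  | no-port MEM/MEM
2. ld+blt @i2+i3  | dual
3. sub+ld @i4+i5  | dual
4. ld @i6  | RAW r2
5. xor @i7  | RAW+WAW r4
6. and @i8  | RAW r4
7. and @i9  | RAW+WAW r1
8. sub @i10  | RAW r1
9. add+mulh @i11+i12  | dual

ISSUED = 7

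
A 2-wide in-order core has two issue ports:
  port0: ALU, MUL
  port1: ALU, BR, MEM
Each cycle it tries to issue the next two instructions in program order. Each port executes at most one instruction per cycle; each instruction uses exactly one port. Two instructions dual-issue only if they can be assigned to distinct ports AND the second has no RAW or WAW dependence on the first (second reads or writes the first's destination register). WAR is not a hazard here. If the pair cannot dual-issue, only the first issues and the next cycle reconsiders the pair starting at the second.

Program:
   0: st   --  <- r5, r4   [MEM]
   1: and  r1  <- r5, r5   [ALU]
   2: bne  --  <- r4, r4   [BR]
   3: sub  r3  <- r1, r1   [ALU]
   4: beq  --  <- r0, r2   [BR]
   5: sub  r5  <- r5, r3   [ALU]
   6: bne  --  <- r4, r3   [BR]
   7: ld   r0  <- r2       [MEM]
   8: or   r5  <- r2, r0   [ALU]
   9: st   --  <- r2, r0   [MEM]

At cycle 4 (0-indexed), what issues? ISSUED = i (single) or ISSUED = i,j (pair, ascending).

ISSUED = 7

#0 head=0: st.MEM;and.ALU i0&i1 dual
#1 head=2: bne.BR;sub.ALU i2&i3 dual
#2 head=4: beq.BR;sub.ALU i4&i5 dual
#3 head=6: bne.BR i6 no-port BR/MEM
#4 head=7: ld.MEM i7 RAW r0
#5 head=8: or.ALU;st.MEM i8&i9 dual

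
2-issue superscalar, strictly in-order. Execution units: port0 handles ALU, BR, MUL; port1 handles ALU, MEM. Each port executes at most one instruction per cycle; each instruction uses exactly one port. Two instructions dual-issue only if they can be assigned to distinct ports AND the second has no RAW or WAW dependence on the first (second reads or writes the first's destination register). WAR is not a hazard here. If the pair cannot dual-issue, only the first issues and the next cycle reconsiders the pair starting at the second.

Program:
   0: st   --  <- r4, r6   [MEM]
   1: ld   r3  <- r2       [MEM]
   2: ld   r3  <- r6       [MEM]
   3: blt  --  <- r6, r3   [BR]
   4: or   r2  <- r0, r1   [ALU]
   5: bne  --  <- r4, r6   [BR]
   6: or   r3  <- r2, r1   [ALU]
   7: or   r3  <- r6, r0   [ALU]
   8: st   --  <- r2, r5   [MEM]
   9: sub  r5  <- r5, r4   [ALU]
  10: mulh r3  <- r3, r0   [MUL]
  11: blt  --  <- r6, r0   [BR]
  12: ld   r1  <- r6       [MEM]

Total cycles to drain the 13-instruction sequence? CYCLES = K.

c0: i0 st  no-port MEM/MEM
c1: i1 ld  no-port MEM/MEM
c2: i2 ld  RAW r3
c3: i3/i4 blt;or  2-wide
c4: i5/i6 bne;or  2-wide
c5: i7/i8 or;st  2-wide
c6: i9/i10 sub;mulh  2-wide
c7: i11/i12 blt;ld  2-wide

CYCLES = 8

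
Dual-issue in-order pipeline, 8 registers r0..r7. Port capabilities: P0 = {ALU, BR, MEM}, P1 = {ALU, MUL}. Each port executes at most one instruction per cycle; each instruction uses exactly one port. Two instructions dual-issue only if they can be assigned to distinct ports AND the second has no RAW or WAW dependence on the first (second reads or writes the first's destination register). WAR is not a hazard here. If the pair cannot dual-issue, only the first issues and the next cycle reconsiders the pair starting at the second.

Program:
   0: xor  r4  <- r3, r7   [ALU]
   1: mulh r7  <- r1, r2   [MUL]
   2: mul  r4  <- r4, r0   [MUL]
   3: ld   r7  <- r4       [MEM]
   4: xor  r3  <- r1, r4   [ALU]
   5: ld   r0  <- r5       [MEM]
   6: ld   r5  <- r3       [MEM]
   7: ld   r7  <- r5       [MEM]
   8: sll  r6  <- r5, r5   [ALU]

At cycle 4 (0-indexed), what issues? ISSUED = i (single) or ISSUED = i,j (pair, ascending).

ISSUED = 6

[0] i0+i1  xor.ALU/mulh.MUL  -- dual
[1] i2  mul.MUL  -- RAW r4
[2] i3+i4  ld.MEM/xor.ALU  -- dual
[3] i5  ld.MEM  -- no-port MEM/MEM
[4] i6  ld.MEM  -- no-port MEM/MEM
[5] i7+i8  ld.MEM/sll.ALU  -- dual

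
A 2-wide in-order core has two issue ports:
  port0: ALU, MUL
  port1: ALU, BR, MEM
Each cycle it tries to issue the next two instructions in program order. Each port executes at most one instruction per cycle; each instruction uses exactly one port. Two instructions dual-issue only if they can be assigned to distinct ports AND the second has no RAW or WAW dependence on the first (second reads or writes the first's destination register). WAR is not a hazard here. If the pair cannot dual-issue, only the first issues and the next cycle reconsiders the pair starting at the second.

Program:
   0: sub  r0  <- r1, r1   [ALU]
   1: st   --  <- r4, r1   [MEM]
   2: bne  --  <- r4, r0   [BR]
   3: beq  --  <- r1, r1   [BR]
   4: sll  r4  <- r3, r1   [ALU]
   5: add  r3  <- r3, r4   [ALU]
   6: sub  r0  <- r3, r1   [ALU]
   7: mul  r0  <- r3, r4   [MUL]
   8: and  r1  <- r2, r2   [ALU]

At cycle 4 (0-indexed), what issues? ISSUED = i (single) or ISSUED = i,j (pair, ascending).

ISSUED = 6

  cy0 -> i0,i1 (sub.ALU+st.MEM) pair
  cy1 -> i2 (bne.BR) no-port BR/BR
  cy2 -> i3,i4 (beq.BR+sll.ALU) pair
  cy3 -> i5 (add.ALU) RAW r3
  cy4 -> i6 (sub.ALU) WAW r0
  cy5 -> i7,i8 (mul.MUL+and.ALU) pair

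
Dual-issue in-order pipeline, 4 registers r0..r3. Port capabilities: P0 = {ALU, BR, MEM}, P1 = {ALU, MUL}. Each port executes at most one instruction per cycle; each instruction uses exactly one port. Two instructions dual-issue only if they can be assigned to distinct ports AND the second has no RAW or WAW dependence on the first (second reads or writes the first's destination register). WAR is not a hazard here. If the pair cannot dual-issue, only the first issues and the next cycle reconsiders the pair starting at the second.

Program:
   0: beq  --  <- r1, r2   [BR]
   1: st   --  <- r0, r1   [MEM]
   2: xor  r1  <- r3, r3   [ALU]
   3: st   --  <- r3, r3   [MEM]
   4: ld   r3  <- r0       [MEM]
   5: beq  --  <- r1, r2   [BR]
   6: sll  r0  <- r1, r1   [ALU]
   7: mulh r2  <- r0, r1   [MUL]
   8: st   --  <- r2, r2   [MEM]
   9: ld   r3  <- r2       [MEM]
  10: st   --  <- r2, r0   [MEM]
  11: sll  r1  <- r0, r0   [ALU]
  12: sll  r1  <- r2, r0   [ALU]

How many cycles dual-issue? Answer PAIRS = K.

c0: i0 beq  no-port BR/MEM
c1: i1/i2 st xor  pair
c2: i3 st  no-port MEM/MEM
c3: i4 ld  no-port MEM/BR
c4: i5/i6 beq sll  pair
c5: i7 mulh  RAW r2
c6: i8 st  no-port MEM/MEM
c7: i9 ld  no-port MEM/MEM
c8: i10/i11 st sll  pair
c9: i12 sll  tail

PAIRS = 3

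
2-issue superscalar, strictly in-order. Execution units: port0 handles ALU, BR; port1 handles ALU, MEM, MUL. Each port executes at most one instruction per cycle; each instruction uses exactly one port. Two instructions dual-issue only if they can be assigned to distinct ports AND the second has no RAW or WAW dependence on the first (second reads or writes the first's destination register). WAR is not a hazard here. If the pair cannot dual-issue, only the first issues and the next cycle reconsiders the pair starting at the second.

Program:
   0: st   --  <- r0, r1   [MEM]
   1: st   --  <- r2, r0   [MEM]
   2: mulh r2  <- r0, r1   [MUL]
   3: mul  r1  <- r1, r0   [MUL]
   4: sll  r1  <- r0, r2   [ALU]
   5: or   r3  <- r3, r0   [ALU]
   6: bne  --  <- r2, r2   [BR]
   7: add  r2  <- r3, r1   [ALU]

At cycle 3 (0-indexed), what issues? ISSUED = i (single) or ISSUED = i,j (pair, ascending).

ISSUED = 3

0. st @i0  | no-port MEM/MEM
1. st @i1  | no-port MEM/MUL
2. mulh @i2  | no-port MUL/MUL
3. mul @i3  | WAW r1
4. sll or @i4,i5  | 2-wide
5. bne add @i6,i7  | 2-wide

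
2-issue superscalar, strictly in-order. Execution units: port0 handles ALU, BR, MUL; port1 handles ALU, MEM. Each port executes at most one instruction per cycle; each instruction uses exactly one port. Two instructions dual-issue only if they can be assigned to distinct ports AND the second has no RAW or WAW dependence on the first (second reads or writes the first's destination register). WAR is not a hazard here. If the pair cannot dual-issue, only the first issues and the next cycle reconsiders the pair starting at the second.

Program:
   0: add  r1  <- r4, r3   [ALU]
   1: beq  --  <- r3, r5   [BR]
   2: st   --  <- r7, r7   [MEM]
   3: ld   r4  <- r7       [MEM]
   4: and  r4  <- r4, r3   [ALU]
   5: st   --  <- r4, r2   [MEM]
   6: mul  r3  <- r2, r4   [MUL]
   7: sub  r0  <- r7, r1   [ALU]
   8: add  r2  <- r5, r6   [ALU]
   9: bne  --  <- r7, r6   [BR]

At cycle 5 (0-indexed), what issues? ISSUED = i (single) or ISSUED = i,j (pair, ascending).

ISSUED = 7,8

[0] i0&i1  add.ALU;beq.BR  -- pair
[1] i2  st.MEM  -- no-port MEM/MEM
[2] i3  ld.MEM  -- RAW+WAW r4
[3] i4  and.ALU  -- RAW r4
[4] i5&i6  st.MEM;mul.MUL  -- pair
[5] i7&i8  sub.ALU;add.ALU  -- pair
[6] i9  bne.BR  -- tail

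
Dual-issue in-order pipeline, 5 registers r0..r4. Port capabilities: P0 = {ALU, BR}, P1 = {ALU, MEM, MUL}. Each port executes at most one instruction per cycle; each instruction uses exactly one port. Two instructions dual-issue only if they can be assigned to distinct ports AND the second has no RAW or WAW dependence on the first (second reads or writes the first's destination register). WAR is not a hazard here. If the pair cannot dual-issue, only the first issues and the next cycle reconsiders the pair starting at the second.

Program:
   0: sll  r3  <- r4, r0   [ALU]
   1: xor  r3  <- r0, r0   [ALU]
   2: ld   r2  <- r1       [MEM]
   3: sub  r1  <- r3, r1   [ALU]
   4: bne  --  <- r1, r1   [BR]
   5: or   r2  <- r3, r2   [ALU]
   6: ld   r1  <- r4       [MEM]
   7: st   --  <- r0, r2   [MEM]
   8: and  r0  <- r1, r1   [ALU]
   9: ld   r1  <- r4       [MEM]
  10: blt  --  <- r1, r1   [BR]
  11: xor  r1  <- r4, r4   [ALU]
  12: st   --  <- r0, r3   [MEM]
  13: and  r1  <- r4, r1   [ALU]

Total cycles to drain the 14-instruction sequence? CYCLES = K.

CYCLES = 9

c0: i0 sll  WAW r3
c1: i1+i2 xor ld  dual
c2: i3 sub  RAW r1
c3: i4+i5 bne or  dual
c4: i6 ld  no-port MEM/MEM
c5: i7+i8 st and  dual
c6: i9 ld  RAW r1
c7: i10+i11 blt xor  dual
c8: i12+i13 st and  dual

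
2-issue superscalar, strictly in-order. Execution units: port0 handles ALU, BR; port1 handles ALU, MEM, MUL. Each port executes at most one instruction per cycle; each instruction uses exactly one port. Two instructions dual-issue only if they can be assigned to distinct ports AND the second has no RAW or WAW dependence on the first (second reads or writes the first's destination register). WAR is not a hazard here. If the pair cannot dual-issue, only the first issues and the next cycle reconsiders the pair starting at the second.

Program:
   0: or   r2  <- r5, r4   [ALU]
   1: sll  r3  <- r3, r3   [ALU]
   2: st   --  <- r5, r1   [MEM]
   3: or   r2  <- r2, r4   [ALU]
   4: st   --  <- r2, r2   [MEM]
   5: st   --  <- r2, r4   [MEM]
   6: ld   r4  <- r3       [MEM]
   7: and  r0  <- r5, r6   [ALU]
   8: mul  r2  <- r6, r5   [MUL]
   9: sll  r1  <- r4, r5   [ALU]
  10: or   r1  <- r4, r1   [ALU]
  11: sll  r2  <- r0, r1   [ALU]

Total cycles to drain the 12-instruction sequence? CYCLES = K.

CYCLES = 8

0. or/sll @i0,i1  | dual
1. st/or @i2,i3  | dual
2. st @i4  | no-port MEM/MEM
3. st @i5  | no-port MEM/MEM
4. ld/and @i6,i7  | dual
5. mul/sll @i8,i9  | dual
6. or @i10  | RAW r1
7. sll @i11  | tail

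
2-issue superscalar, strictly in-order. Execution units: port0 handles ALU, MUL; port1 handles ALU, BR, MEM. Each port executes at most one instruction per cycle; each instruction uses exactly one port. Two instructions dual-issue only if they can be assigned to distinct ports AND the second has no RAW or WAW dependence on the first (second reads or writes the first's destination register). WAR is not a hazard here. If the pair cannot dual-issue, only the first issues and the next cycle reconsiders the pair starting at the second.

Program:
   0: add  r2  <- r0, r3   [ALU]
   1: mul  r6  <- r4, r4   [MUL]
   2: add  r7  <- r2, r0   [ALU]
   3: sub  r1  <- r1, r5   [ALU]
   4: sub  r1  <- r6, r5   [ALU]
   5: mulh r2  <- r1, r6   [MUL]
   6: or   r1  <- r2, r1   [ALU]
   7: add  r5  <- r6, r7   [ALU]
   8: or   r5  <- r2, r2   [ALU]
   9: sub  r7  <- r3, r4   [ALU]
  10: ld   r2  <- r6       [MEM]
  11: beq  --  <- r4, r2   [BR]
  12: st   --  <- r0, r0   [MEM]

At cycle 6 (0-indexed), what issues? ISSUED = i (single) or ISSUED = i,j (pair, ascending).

0. add.ALU mul.MUL @i0&i1  | 2-wide
1. add.ALU sub.ALU @i2&i3  | 2-wide
2. sub.ALU @i4  | RAW r1
3. mulh.MUL @i5  | RAW r2
4. or.ALU add.ALU @i6&i7  | 2-wide
5. or.ALU sub.ALU @i8&i9  | 2-wide
6. ld.MEM @i10  | no-port MEM/BR
7. beq.BR @i11  | no-port BR/MEM
8. st.MEM @i12  | tail

ISSUED = 10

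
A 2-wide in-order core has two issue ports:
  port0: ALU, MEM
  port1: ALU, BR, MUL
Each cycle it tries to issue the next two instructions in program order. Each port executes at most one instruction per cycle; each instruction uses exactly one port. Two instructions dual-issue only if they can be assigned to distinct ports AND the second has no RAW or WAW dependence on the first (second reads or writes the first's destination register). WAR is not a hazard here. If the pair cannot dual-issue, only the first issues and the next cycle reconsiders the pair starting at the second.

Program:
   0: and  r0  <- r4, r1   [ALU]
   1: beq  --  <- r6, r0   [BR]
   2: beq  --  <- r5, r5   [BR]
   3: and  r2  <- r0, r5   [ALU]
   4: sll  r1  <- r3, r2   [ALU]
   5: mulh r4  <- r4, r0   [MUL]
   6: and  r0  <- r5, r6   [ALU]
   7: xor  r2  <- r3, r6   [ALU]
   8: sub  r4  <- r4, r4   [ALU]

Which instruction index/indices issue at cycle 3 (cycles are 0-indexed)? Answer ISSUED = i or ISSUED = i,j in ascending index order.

  cy0 -> i0 (and) RAW r0
  cy1 -> i1 (beq) no-port BR/BR
  cy2 -> i2,i3 (beq;and) dual
  cy3 -> i4,i5 (sll;mulh) dual
  cy4 -> i6,i7 (and;xor) dual
  cy5 -> i8 (sub) tail

ISSUED = 4,5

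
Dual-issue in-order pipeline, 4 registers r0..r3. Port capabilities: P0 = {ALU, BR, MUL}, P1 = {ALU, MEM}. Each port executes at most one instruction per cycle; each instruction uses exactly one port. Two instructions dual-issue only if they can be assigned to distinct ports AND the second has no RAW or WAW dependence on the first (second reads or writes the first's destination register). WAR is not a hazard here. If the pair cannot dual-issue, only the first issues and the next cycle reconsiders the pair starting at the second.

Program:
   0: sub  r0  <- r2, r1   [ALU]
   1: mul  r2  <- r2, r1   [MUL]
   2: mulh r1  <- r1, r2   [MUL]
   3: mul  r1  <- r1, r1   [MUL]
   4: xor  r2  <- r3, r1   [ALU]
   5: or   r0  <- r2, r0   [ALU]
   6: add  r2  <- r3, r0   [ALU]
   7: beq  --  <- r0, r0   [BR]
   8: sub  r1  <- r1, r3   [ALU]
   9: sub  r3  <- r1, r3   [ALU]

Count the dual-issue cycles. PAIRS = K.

PAIRS = 2

#0 head=0: sub.ALU+mul.MUL i0&i1 2-wide
#1 head=2: mulh.MUL i2 no-port MUL/MUL
#2 head=3: mul.MUL i3 RAW r1
#3 head=4: xor.ALU i4 RAW r2
#4 head=5: or.ALU i5 RAW r0
#5 head=6: add.ALU+beq.BR i6&i7 2-wide
#6 head=8: sub.ALU i8 RAW r1
#7 head=9: sub.ALU i9 tail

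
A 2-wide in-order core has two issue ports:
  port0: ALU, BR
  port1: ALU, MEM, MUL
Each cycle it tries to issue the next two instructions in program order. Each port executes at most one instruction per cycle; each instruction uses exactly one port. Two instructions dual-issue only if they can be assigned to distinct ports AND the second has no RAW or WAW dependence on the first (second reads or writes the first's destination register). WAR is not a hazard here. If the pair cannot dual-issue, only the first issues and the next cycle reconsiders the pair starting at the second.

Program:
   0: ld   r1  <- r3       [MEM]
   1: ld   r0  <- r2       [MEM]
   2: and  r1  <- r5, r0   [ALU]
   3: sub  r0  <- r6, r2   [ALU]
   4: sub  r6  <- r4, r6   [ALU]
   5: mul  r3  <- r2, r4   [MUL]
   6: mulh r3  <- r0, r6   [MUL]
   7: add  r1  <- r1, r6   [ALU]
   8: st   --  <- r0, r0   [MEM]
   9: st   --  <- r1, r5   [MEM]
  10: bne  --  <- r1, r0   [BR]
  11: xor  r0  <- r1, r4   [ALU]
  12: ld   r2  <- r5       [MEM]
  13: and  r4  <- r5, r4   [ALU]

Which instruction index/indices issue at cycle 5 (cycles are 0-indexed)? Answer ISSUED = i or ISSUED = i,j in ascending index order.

ISSUED = 8

t=0 i0:ld.MEM ; no-port MEM/MEM
t=1 i1:ld.MEM ; RAW r0
t=2 i2+i3:and.ALU/sub.ALU ; dual
t=3 i4+i5:sub.ALU/mul.MUL ; dual
t=4 i6+i7:mulh.MUL/add.ALU ; dual
t=5 i8:st.MEM ; no-port MEM/MEM
t=6 i9+i10:st.MEM/bne.BR ; dual
t=7 i11+i12:xor.ALU/ld.MEM ; dual
t=8 i13:and.ALU ; tail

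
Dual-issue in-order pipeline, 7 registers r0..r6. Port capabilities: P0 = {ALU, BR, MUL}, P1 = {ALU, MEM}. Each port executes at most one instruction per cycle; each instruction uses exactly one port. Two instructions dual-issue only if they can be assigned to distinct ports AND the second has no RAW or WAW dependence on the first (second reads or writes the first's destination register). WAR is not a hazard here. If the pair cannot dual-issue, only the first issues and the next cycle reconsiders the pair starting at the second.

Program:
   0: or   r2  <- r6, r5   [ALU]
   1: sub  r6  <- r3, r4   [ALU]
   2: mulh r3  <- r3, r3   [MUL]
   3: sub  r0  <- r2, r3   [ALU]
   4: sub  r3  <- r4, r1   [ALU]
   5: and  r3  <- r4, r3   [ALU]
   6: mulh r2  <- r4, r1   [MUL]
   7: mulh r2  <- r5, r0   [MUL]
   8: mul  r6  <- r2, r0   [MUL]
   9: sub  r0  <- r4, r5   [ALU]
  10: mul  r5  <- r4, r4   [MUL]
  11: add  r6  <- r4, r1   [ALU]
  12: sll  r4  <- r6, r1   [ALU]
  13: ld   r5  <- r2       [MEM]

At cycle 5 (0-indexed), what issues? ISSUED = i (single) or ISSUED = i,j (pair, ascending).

ISSUED = 8,9

c0: i0/i1 or.ALU/sub.ALU  2-wide
c1: i2 mulh.MUL  RAW r3
c2: i3/i4 sub.ALU/sub.ALU  2-wide
c3: i5/i6 and.ALU/mulh.MUL  2-wide
c4: i7 mulh.MUL  no-port MUL/MUL
c5: i8/i9 mul.MUL/sub.ALU  2-wide
c6: i10/i11 mul.MUL/add.ALU  2-wide
c7: i12/i13 sll.ALU/ld.MEM  2-wide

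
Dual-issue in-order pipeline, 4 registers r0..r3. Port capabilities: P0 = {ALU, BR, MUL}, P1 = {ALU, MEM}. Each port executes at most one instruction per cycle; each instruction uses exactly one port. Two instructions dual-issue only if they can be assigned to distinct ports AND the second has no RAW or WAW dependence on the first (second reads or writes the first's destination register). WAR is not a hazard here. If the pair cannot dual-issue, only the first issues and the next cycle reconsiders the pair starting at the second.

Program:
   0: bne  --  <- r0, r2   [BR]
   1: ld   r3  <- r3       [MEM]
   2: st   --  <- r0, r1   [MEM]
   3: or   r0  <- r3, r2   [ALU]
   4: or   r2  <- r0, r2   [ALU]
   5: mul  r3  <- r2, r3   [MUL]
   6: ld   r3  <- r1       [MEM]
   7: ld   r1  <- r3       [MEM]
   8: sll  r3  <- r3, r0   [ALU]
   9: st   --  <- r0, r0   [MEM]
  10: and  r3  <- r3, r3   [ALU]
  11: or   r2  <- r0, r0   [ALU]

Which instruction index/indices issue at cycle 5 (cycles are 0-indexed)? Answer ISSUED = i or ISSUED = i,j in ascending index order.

t=0 i0&i1:bne+ld ; dual
t=1 i2&i3:st+or ; dual
t=2 i4:or ; RAW r2
t=3 i5:mul ; WAW r3
t=4 i6:ld ; no-port MEM/MEM
t=5 i7&i8:ld+sll ; dual
t=6 i9&i10:st+and ; dual
t=7 i11:or ; tail

ISSUED = 7,8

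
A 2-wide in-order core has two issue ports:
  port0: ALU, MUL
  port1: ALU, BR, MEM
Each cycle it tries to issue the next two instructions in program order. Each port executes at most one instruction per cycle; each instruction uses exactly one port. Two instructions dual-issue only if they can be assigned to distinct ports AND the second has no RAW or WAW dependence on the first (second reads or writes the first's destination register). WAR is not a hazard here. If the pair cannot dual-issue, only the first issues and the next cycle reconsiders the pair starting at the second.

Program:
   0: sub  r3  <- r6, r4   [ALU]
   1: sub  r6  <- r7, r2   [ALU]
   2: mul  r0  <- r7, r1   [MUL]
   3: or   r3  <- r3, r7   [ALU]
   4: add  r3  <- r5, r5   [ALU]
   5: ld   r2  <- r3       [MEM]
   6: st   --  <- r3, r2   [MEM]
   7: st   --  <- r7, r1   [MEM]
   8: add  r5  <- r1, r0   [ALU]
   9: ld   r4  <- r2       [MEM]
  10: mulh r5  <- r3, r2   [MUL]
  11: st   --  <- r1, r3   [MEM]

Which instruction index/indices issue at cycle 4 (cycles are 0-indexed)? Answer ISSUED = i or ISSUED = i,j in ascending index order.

0. sub+sub @i0/i1  | pair
1. mul+or @i2/i3  | pair
2. add @i4  | RAW r3
3. ld @i5  | no-port MEM/MEM
4. st @i6  | no-port MEM/MEM
5. st+add @i7/i8  | pair
6. ld+mulh @i9/i10  | pair
7. st @i11  | tail

ISSUED = 6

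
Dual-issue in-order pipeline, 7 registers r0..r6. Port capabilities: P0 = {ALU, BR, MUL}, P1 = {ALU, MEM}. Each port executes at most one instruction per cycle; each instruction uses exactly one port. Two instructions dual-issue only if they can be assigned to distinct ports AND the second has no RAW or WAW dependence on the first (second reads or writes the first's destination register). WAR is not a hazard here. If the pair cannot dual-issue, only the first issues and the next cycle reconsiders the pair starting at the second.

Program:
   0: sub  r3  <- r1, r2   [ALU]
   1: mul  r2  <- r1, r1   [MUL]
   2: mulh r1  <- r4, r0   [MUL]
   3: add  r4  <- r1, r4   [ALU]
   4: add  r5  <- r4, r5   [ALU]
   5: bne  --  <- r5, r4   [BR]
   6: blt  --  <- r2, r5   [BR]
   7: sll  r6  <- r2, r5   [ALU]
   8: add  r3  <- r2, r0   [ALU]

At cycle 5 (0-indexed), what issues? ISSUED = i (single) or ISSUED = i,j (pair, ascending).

ISSUED = 6,7

t=0 i0&i1:sub/mul ; 2-wide
t=1 i2:mulh ; RAW r1
t=2 i3:add ; RAW r4
t=3 i4:add ; RAW r5
t=4 i5:bne ; no-port BR/BR
t=5 i6&i7:blt/sll ; 2-wide
t=6 i8:add ; tail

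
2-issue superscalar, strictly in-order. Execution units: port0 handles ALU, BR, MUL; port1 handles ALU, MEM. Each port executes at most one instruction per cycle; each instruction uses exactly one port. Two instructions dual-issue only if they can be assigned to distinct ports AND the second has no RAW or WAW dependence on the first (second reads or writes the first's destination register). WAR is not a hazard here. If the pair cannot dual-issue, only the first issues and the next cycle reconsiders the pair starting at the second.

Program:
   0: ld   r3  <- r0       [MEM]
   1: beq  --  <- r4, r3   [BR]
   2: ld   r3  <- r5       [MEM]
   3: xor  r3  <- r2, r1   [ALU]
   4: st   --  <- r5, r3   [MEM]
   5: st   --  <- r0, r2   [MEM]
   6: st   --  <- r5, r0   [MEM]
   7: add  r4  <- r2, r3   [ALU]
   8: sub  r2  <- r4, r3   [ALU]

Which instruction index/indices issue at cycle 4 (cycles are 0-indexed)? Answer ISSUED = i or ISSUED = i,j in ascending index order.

#0 head=0: ld.MEM i0 RAW r3
#1 head=1: beq.BR/ld.MEM i1+i2 2-wide
#2 head=3: xor.ALU i3 RAW r3
#3 head=4: st.MEM i4 no-port MEM/MEM
#4 head=5: st.MEM i5 no-port MEM/MEM
#5 head=6: st.MEM/add.ALU i6+i7 2-wide
#6 head=8: sub.ALU i8 tail

ISSUED = 5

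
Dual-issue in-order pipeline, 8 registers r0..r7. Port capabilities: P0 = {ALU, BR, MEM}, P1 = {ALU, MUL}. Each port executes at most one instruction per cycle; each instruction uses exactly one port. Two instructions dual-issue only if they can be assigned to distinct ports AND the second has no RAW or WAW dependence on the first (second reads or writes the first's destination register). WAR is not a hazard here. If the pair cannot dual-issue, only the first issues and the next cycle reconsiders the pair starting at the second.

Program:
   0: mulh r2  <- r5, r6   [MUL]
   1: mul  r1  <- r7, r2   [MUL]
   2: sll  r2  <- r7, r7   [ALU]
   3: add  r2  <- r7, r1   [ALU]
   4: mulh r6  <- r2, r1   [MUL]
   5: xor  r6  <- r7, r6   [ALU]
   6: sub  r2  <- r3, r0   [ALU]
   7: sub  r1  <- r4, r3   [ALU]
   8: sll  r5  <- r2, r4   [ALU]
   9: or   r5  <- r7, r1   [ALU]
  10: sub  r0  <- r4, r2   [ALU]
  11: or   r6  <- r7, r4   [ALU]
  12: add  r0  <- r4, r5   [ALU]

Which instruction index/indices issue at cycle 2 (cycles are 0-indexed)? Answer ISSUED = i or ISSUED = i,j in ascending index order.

ISSUED = 3

c0: i0 mulh  no-port MUL/MUL
c1: i1&i2 mul/sll  2-wide
c2: i3 add  RAW r2
c3: i4 mulh  RAW+WAW r6
c4: i5&i6 xor/sub  2-wide
c5: i7&i8 sub/sll  2-wide
c6: i9&i10 or/sub  2-wide
c7: i11&i12 or/add  2-wide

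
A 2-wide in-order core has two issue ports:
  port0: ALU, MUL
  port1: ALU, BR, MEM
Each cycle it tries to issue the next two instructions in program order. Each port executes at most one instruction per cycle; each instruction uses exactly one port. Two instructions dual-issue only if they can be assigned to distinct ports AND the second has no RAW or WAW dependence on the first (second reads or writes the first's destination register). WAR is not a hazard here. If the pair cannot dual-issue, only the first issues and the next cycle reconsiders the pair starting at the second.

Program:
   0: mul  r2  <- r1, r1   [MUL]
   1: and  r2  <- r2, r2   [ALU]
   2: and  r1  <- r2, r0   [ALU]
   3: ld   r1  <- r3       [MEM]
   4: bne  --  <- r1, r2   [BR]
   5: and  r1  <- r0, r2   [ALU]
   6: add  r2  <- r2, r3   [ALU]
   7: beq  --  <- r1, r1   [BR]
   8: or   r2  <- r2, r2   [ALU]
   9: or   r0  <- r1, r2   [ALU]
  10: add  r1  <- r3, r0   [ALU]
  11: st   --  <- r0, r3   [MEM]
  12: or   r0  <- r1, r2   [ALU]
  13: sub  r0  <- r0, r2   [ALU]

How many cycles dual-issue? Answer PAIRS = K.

PAIRS = 3

  cy0 -> i0 (mul) RAW+WAW r2
  cy1 -> i1 (and) RAW r2
  cy2 -> i2 (and) WAW r1
  cy3 -> i3 (ld) no-port MEM/BR
  cy4 -> i4&i5 (bne/and) 2-wide
  cy5 -> i6&i7 (add/beq) 2-wide
  cy6 -> i8 (or) RAW r2
  cy7 -> i9 (or) RAW r0
  cy8 -> i10&i11 (add/st) 2-wide
  cy9 -> i12 (or) RAW+WAW r0
  cy10 -> i13 (sub) tail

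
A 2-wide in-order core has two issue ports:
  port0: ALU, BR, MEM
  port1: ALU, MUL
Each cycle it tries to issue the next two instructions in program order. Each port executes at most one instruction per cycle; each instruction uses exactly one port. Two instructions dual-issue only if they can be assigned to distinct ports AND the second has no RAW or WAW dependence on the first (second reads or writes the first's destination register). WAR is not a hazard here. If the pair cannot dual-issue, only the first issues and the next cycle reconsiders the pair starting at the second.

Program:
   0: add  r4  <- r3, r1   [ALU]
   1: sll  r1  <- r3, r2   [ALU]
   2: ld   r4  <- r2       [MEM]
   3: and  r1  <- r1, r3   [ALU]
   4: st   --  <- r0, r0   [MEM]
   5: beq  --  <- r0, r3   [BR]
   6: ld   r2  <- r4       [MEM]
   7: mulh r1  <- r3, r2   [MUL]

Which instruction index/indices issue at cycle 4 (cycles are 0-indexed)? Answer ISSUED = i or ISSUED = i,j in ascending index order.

ISSUED = 6

[0] i0/i1  add/sll  -- 2-wide
[1] i2/i3  ld/and  -- 2-wide
[2] i4  st  -- no-port MEM/BR
[3] i5  beq  -- no-port BR/MEM
[4] i6  ld  -- RAW r2
[5] i7  mulh  -- tail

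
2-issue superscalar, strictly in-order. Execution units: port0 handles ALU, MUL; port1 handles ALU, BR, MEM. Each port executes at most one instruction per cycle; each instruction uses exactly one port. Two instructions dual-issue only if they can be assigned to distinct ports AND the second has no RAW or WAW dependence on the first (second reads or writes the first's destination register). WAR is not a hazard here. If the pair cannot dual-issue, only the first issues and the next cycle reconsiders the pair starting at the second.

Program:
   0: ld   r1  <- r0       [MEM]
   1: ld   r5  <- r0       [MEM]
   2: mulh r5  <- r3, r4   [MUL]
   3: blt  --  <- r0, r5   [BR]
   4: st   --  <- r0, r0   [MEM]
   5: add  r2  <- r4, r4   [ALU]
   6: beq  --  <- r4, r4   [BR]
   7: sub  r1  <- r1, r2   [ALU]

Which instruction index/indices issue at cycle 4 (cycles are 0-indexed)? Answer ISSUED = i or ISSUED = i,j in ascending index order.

c0: i0 ld  no-port MEM/MEM
c1: i1 ld  WAW r5
c2: i2 mulh  RAW r5
c3: i3 blt  no-port BR/MEM
c4: i4&i5 st;add  2-wide
c5: i6&i7 beq;sub  2-wide

ISSUED = 4,5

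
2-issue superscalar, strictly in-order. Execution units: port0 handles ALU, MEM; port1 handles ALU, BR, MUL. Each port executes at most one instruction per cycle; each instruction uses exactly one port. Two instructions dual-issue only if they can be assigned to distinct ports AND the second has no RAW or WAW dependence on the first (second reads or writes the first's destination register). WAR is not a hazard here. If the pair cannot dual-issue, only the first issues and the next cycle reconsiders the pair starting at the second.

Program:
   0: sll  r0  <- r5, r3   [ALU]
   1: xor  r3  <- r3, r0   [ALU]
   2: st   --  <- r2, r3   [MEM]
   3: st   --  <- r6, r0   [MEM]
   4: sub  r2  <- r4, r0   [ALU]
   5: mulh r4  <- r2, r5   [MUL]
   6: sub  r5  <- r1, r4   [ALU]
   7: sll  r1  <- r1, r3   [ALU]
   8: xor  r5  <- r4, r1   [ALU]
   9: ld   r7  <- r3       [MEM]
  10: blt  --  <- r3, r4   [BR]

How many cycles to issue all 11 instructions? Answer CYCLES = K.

t=0 i0:sll.ALU ; RAW r0
t=1 i1:xor.ALU ; RAW r3
t=2 i2:st.MEM ; no-port MEM/MEM
t=3 i3&i4:st.MEM sub.ALU ; dual
t=4 i5:mulh.MUL ; RAW r4
t=5 i6&i7:sub.ALU sll.ALU ; dual
t=6 i8&i9:xor.ALU ld.MEM ; dual
t=7 i10:blt.BR ; tail

CYCLES = 8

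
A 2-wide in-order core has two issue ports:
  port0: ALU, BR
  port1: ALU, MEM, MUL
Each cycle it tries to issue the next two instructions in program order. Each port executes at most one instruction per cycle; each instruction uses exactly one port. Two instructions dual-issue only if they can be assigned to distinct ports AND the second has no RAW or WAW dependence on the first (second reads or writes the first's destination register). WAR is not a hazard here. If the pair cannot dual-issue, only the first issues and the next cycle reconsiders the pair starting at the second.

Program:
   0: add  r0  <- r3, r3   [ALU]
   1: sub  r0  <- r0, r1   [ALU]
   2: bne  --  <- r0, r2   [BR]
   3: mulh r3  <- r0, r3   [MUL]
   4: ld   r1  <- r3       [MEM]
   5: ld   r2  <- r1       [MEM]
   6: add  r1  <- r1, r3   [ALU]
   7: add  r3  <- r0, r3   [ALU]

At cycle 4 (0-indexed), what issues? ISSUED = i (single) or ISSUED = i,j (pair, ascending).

ISSUED = 5,6

[0] i0  add.ALU  -- RAW+WAW r0
[1] i1  sub.ALU  -- RAW r0
[2] i2&i3  bne.BR mulh.MUL  -- dual
[3] i4  ld.MEM  -- no-port MEM/MEM
[4] i5&i6  ld.MEM add.ALU  -- dual
[5] i7  add.ALU  -- tail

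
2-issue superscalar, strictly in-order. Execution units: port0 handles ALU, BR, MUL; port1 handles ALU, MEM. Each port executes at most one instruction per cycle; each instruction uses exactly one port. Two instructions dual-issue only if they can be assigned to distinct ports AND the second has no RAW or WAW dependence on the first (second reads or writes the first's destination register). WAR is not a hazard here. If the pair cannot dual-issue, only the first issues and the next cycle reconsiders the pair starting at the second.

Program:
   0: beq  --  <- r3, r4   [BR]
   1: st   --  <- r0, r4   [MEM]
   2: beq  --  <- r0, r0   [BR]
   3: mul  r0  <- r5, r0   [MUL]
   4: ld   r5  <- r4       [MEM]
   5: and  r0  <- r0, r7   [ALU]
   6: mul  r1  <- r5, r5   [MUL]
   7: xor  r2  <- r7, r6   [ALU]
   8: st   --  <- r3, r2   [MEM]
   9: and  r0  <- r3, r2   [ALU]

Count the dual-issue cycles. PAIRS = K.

PAIRS = 4

[0] i0/i1  beq.BR;st.MEM  -- pair
[1] i2  beq.BR  -- no-port BR/MUL
[2] i3/i4  mul.MUL;ld.MEM  -- pair
[3] i5/i6  and.ALU;mul.MUL  -- pair
[4] i7  xor.ALU  -- RAW r2
[5] i8/i9  st.MEM;and.ALU  -- pair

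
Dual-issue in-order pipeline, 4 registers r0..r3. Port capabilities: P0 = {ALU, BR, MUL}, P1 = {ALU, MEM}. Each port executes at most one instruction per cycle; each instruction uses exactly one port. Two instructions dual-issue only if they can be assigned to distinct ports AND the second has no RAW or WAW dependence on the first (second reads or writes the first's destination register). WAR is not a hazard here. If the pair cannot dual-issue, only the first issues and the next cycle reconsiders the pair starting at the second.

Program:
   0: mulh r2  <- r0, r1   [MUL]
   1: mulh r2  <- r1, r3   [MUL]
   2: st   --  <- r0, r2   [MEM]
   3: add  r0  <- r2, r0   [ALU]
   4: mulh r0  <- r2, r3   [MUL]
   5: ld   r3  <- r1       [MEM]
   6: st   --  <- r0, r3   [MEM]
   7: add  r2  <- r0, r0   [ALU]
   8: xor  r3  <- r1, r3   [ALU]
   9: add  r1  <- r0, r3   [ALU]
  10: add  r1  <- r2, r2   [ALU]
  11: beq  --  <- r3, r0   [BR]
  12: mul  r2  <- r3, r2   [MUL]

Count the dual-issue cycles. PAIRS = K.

c0: i0 mulh  no-port MUL/MUL
c1: i1 mulh  RAW r2
c2: i2/i3 st+add  dual
c3: i4/i5 mulh+ld  dual
c4: i6/i7 st+add  dual
c5: i8 xor  RAW r3
c6: i9 add  WAW r1
c7: i10/i11 add+beq  dual
c8: i12 mul  tail

PAIRS = 4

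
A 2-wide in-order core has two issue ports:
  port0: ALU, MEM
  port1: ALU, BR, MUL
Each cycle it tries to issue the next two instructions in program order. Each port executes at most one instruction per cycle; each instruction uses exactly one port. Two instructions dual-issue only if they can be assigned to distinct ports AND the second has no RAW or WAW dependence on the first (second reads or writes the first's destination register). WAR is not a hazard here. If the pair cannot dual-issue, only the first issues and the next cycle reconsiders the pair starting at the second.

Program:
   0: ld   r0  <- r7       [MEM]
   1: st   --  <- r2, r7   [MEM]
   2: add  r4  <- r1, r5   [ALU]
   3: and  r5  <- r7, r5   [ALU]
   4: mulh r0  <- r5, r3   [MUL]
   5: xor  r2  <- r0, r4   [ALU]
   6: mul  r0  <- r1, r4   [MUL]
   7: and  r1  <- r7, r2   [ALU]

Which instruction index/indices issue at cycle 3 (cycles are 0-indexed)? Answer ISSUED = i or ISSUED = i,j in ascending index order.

#0 head=0: ld i0 no-port MEM/MEM
#1 head=1: st+add i1+i2 2-wide
#2 head=3: and i3 RAW r5
#3 head=4: mulh i4 RAW r0
#4 head=5: xor+mul i5+i6 2-wide
#5 head=7: and i7 tail

ISSUED = 4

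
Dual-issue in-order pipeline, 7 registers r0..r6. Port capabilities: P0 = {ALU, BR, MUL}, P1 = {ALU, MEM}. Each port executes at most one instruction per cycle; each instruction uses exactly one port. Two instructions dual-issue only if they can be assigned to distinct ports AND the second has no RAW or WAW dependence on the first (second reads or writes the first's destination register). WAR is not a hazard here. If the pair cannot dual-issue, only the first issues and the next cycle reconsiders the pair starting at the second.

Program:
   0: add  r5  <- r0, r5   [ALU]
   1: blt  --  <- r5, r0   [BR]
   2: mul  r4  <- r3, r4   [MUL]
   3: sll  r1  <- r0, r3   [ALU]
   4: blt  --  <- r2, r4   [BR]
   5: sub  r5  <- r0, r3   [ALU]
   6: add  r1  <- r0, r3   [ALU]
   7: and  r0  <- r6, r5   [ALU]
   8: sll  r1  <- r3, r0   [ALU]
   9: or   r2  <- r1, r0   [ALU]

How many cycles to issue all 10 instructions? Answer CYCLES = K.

t=0 i0:add ; RAW r5
t=1 i1:blt ; no-port BR/MUL
t=2 i2+i3:mul;sll ; pair
t=3 i4+i5:blt;sub ; pair
t=4 i6+i7:add;and ; pair
t=5 i8:sll ; RAW r1
t=6 i9:or ; tail

CYCLES = 7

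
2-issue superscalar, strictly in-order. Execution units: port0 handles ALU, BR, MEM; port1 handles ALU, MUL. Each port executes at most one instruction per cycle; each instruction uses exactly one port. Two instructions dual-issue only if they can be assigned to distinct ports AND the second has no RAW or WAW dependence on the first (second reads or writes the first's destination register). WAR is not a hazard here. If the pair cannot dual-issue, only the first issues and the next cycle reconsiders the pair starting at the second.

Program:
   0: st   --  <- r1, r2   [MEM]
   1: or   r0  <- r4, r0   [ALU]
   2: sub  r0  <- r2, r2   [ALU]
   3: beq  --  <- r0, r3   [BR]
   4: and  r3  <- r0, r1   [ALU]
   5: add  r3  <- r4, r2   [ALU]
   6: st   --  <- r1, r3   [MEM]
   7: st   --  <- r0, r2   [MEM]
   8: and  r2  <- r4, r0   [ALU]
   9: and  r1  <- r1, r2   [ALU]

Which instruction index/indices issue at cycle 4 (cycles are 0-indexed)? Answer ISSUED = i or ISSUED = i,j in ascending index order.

ISSUED = 6

  cy0 -> i0/i1 (st/or) pair
  cy1 -> i2 (sub) RAW r0
  cy2 -> i3/i4 (beq/and) pair
  cy3 -> i5 (add) RAW r3
  cy4 -> i6 (st) no-port MEM/MEM
  cy5 -> i7/i8 (st/and) pair
  cy6 -> i9 (and) tail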